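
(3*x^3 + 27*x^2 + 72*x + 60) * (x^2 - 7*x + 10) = 3*x^5 + 6*x^4 - 87*x^3 - 174*x^2 + 300*x + 600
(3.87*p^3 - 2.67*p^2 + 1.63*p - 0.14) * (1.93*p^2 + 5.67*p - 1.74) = 7.4691*p^5 + 16.7898*p^4 - 18.7268*p^3 + 13.6177*p^2 - 3.63*p + 0.2436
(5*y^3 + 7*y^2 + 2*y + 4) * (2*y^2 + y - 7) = 10*y^5 + 19*y^4 - 24*y^3 - 39*y^2 - 10*y - 28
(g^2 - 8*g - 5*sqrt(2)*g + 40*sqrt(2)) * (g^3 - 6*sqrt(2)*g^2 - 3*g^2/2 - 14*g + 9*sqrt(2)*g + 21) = g^5 - 11*sqrt(2)*g^4 - 19*g^4/2 + 58*g^3 + 209*sqrt(2)*g^3/2 - 437*g^2 - 62*sqrt(2)*g^2 - 665*sqrt(2)*g + 552*g + 840*sqrt(2)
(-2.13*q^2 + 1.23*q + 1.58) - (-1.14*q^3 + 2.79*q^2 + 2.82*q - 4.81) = 1.14*q^3 - 4.92*q^2 - 1.59*q + 6.39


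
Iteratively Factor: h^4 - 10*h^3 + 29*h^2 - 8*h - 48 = (h + 1)*(h^3 - 11*h^2 + 40*h - 48) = (h - 4)*(h + 1)*(h^2 - 7*h + 12) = (h - 4)*(h - 3)*(h + 1)*(h - 4)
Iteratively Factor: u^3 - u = (u)*(u^2 - 1) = u*(u + 1)*(u - 1)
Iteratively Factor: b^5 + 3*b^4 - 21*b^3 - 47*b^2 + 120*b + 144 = (b - 3)*(b^4 + 6*b^3 - 3*b^2 - 56*b - 48) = (b - 3)*(b + 1)*(b^3 + 5*b^2 - 8*b - 48) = (b - 3)*(b + 1)*(b + 4)*(b^2 + b - 12) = (b - 3)*(b + 1)*(b + 4)^2*(b - 3)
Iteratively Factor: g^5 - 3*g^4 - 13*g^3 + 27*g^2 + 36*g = (g - 4)*(g^4 + g^3 - 9*g^2 - 9*g) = g*(g - 4)*(g^3 + g^2 - 9*g - 9) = g*(g - 4)*(g + 1)*(g^2 - 9) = g*(g - 4)*(g - 3)*(g + 1)*(g + 3)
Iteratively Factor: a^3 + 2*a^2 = (a)*(a^2 + 2*a) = a*(a + 2)*(a)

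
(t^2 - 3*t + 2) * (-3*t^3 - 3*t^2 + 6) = -3*t^5 + 6*t^4 + 3*t^3 - 18*t + 12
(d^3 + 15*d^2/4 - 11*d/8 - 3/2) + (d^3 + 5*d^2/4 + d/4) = 2*d^3 + 5*d^2 - 9*d/8 - 3/2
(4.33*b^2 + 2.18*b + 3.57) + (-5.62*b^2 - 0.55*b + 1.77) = -1.29*b^2 + 1.63*b + 5.34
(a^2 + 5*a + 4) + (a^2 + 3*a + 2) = 2*a^2 + 8*a + 6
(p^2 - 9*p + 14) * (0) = 0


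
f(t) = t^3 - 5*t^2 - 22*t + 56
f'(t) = 3*t^2 - 10*t - 22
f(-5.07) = -91.31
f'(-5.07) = 105.81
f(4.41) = -52.49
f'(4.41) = -7.76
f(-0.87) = 70.70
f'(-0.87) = -11.03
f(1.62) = 11.49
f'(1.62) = -30.33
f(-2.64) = 60.83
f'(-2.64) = 25.31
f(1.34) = 19.95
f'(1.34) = -30.01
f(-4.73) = -57.63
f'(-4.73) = 92.42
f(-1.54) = 74.37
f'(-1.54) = 0.51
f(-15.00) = -4114.00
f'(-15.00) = 803.00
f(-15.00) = -4114.00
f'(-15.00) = 803.00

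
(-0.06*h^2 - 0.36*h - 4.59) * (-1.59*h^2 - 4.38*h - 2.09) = 0.0954*h^4 + 0.8352*h^3 + 9.0003*h^2 + 20.8566*h + 9.5931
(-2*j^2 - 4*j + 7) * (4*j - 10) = -8*j^3 + 4*j^2 + 68*j - 70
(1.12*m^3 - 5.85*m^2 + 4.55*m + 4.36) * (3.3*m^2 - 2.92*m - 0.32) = 3.696*m^5 - 22.5754*m^4 + 31.7386*m^3 + 2.974*m^2 - 14.1872*m - 1.3952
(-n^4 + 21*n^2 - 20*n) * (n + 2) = -n^5 - 2*n^4 + 21*n^3 + 22*n^2 - 40*n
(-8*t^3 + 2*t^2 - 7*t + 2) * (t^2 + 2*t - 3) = -8*t^5 - 14*t^4 + 21*t^3 - 18*t^2 + 25*t - 6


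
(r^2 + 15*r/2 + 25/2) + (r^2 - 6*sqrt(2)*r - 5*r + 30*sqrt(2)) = 2*r^2 - 6*sqrt(2)*r + 5*r/2 + 25/2 + 30*sqrt(2)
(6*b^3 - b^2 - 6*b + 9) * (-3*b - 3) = -18*b^4 - 15*b^3 + 21*b^2 - 9*b - 27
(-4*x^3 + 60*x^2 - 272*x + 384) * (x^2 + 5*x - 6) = -4*x^5 + 40*x^4 + 52*x^3 - 1336*x^2 + 3552*x - 2304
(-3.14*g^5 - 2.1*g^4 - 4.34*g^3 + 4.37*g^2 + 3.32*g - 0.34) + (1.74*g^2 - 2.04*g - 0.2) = -3.14*g^5 - 2.1*g^4 - 4.34*g^3 + 6.11*g^2 + 1.28*g - 0.54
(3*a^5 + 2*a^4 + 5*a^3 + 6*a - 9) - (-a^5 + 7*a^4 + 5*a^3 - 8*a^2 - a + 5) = 4*a^5 - 5*a^4 + 8*a^2 + 7*a - 14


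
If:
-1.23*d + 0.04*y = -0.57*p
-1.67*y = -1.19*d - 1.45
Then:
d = 1.40336134453782*y - 1.21848739495798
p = 2.95813062066932*y - 2.62936753648828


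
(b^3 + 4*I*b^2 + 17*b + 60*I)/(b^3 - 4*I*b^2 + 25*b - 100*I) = (b + 3*I)/(b - 5*I)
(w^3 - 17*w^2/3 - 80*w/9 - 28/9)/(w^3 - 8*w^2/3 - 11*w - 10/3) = (-9*w^3 + 51*w^2 + 80*w + 28)/(3*(-3*w^3 + 8*w^2 + 33*w + 10))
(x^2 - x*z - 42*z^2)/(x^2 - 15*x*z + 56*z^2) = (x + 6*z)/(x - 8*z)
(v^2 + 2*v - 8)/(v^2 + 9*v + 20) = (v - 2)/(v + 5)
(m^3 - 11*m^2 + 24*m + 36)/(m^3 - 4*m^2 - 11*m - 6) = (m - 6)/(m + 1)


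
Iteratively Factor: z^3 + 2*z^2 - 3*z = (z)*(z^2 + 2*z - 3) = z*(z + 3)*(z - 1)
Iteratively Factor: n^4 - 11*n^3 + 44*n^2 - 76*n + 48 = (n - 2)*(n^3 - 9*n^2 + 26*n - 24) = (n - 3)*(n - 2)*(n^2 - 6*n + 8) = (n - 3)*(n - 2)^2*(n - 4)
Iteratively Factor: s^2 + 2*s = (s)*(s + 2)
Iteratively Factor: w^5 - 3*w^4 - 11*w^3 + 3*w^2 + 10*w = (w + 1)*(w^4 - 4*w^3 - 7*w^2 + 10*w) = (w - 5)*(w + 1)*(w^3 + w^2 - 2*w) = (w - 5)*(w - 1)*(w + 1)*(w^2 + 2*w) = w*(w - 5)*(w - 1)*(w + 1)*(w + 2)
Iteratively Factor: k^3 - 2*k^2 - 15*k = (k)*(k^2 - 2*k - 15) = k*(k - 5)*(k + 3)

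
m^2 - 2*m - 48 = (m - 8)*(m + 6)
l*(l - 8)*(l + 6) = l^3 - 2*l^2 - 48*l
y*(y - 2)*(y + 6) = y^3 + 4*y^2 - 12*y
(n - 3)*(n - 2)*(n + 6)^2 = n^4 + 7*n^3 - 18*n^2 - 108*n + 216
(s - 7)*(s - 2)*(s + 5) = s^3 - 4*s^2 - 31*s + 70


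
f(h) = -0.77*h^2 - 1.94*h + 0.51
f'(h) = -1.54*h - 1.94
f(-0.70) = 1.49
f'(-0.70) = -0.86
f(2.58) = -9.62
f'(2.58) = -5.91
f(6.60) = -45.84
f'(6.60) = -12.10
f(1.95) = -6.20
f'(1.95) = -4.94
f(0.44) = -0.49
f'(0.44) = -2.62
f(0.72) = -1.29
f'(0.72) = -3.05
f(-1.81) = 1.50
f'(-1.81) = 0.85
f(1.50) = -4.13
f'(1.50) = -4.25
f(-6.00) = -15.57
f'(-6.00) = 7.30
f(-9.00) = -44.40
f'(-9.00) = 11.92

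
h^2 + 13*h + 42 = (h + 6)*(h + 7)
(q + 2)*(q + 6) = q^2 + 8*q + 12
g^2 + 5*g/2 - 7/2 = (g - 1)*(g + 7/2)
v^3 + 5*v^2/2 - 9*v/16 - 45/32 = (v - 3/4)*(v + 3/4)*(v + 5/2)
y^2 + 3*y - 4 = (y - 1)*(y + 4)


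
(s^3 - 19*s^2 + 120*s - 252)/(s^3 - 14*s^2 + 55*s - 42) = (s - 6)/(s - 1)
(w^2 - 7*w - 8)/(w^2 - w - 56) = (w + 1)/(w + 7)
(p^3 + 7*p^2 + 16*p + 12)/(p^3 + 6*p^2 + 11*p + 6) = (p + 2)/(p + 1)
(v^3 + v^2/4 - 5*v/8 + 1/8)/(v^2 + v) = v - 3/4 + 1/(8*v)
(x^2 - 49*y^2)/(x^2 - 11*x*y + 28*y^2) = (x + 7*y)/(x - 4*y)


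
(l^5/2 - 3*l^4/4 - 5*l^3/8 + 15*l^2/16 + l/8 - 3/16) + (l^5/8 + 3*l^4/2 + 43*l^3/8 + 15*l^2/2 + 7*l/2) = 5*l^5/8 + 3*l^4/4 + 19*l^3/4 + 135*l^2/16 + 29*l/8 - 3/16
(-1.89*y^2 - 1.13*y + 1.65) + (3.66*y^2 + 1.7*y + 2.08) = 1.77*y^2 + 0.57*y + 3.73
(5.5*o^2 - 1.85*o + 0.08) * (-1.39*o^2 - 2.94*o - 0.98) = -7.645*o^4 - 13.5985*o^3 - 0.0621999999999998*o^2 + 1.5778*o - 0.0784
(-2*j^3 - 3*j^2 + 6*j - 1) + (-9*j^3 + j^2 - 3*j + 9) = -11*j^3 - 2*j^2 + 3*j + 8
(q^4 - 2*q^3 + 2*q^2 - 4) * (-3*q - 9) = -3*q^5 - 3*q^4 + 12*q^3 - 18*q^2 + 12*q + 36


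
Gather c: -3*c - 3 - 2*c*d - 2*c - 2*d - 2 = c*(-2*d - 5) - 2*d - 5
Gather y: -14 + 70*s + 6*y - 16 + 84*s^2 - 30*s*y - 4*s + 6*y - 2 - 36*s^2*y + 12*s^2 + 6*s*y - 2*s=96*s^2 + 64*s + y*(-36*s^2 - 24*s + 12) - 32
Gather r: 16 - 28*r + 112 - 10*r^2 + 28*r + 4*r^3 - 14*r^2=4*r^3 - 24*r^2 + 128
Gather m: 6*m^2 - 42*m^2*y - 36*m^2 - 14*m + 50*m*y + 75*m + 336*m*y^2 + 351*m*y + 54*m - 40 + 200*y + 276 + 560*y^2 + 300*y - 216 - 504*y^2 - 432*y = m^2*(-42*y - 30) + m*(336*y^2 + 401*y + 115) + 56*y^2 + 68*y + 20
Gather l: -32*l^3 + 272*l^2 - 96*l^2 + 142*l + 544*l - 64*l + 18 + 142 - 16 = -32*l^3 + 176*l^2 + 622*l + 144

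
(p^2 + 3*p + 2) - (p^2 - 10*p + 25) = 13*p - 23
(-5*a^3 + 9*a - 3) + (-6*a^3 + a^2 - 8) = -11*a^3 + a^2 + 9*a - 11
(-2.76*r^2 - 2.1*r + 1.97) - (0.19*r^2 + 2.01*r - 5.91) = -2.95*r^2 - 4.11*r + 7.88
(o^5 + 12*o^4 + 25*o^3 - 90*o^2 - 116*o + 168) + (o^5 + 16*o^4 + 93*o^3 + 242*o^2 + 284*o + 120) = 2*o^5 + 28*o^4 + 118*o^3 + 152*o^2 + 168*o + 288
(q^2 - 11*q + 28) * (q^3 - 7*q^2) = q^5 - 18*q^4 + 105*q^3 - 196*q^2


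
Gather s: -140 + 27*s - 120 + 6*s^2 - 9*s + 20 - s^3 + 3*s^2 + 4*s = -s^3 + 9*s^2 + 22*s - 240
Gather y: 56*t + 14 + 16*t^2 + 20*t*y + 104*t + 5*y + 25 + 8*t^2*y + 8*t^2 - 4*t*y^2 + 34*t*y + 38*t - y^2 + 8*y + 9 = 24*t^2 + 198*t + y^2*(-4*t - 1) + y*(8*t^2 + 54*t + 13) + 48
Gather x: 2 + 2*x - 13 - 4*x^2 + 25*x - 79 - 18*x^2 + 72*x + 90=-22*x^2 + 99*x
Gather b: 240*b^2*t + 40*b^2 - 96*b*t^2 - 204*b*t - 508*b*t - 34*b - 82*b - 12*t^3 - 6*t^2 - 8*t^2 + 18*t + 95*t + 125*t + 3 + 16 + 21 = b^2*(240*t + 40) + b*(-96*t^2 - 712*t - 116) - 12*t^3 - 14*t^2 + 238*t + 40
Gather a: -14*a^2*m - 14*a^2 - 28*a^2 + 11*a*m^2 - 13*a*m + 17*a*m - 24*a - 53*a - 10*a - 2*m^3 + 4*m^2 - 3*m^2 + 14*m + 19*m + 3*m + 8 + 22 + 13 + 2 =a^2*(-14*m - 42) + a*(11*m^2 + 4*m - 87) - 2*m^3 + m^2 + 36*m + 45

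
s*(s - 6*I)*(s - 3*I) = s^3 - 9*I*s^2 - 18*s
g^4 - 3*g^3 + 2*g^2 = g^2*(g - 2)*(g - 1)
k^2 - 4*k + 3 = (k - 3)*(k - 1)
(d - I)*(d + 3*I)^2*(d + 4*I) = d^4 + 9*I*d^3 - 23*d^2 - 3*I*d - 36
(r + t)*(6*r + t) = 6*r^2 + 7*r*t + t^2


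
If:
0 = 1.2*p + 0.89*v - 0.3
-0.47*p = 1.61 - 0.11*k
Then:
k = 15.7045454545455 - 3.16893939393939*v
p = 0.25 - 0.741666666666667*v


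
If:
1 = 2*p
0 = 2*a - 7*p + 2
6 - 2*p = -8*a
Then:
No Solution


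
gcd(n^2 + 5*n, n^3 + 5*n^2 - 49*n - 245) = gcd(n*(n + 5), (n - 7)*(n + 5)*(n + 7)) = n + 5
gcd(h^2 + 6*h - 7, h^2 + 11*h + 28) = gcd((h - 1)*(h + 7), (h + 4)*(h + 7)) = h + 7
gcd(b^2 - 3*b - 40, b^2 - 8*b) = b - 8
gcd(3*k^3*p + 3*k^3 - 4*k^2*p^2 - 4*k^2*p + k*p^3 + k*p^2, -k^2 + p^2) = -k + p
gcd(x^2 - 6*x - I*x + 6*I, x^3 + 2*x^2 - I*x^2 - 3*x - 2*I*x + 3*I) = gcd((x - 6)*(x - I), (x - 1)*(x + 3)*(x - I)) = x - I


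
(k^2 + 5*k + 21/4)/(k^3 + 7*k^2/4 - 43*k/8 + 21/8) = 2*(2*k + 3)/(4*k^2 - 7*k + 3)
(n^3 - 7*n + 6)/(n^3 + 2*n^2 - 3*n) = (n - 2)/n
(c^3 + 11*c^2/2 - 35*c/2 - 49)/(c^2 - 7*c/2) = c + 9 + 14/c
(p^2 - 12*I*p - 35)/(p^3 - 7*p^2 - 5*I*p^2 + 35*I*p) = (p - 7*I)/(p*(p - 7))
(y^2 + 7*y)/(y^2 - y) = (y + 7)/(y - 1)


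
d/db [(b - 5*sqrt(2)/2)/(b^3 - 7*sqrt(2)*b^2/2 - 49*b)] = (-4*b^3 + 22*sqrt(2)*b^2 - 70*b - 245*sqrt(2))/(b^2*(2*b^4 - 14*sqrt(2)*b^3 - 147*b^2 + 686*sqrt(2)*b + 4802))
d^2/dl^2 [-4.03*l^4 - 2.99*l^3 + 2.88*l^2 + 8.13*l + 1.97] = -48.36*l^2 - 17.94*l + 5.76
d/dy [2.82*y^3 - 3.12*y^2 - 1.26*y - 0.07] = 8.46*y^2 - 6.24*y - 1.26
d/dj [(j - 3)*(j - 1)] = 2*j - 4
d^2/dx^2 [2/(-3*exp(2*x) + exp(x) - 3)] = 2*(-2*(6*exp(x) - 1)^2*exp(x) + (12*exp(x) - 1)*(3*exp(2*x) - exp(x) + 3))*exp(x)/(3*exp(2*x) - exp(x) + 3)^3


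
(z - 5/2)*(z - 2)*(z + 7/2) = z^3 - z^2 - 43*z/4 + 35/2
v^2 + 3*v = v*(v + 3)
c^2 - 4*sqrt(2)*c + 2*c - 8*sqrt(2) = (c + 2)*(c - 4*sqrt(2))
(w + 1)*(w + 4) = w^2 + 5*w + 4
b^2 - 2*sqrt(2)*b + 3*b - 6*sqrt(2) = (b + 3)*(b - 2*sqrt(2))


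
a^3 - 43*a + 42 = (a - 6)*(a - 1)*(a + 7)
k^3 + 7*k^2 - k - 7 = (k - 1)*(k + 1)*(k + 7)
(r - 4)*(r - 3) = r^2 - 7*r + 12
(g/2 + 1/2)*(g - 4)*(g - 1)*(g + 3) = g^4/2 - g^3/2 - 13*g^2/2 + g/2 + 6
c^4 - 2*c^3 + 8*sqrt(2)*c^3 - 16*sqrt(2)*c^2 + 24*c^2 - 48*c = c*(c - 2)*(c + 2*sqrt(2))*(c + 6*sqrt(2))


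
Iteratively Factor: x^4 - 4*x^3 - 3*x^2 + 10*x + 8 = (x + 1)*(x^3 - 5*x^2 + 2*x + 8) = (x - 2)*(x + 1)*(x^2 - 3*x - 4) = (x - 2)*(x + 1)^2*(x - 4)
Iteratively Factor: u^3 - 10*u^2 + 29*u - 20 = (u - 4)*(u^2 - 6*u + 5) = (u - 5)*(u - 4)*(u - 1)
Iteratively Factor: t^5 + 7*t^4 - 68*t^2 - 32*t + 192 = (t - 2)*(t^4 + 9*t^3 + 18*t^2 - 32*t - 96) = (t - 2)^2*(t^3 + 11*t^2 + 40*t + 48) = (t - 2)^2*(t + 4)*(t^2 + 7*t + 12) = (t - 2)^2*(t + 3)*(t + 4)*(t + 4)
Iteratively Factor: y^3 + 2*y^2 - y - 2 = (y + 2)*(y^2 - 1) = (y - 1)*(y + 2)*(y + 1)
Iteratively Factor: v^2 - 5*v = (v - 5)*(v)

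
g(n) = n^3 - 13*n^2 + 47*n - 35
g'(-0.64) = 64.87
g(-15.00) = -7040.00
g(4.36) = 5.68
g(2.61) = 16.89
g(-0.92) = -90.02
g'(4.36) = -9.33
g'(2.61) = -0.42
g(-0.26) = -48.12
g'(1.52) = 14.41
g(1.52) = 9.92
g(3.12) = 15.46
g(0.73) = -7.23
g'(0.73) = 29.62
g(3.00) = 16.00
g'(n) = 3*n^2 - 26*n + 47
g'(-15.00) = 1112.00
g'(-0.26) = 53.96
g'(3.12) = -4.92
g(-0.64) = -70.67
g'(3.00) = -4.00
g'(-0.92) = 73.46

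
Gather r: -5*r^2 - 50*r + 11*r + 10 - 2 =-5*r^2 - 39*r + 8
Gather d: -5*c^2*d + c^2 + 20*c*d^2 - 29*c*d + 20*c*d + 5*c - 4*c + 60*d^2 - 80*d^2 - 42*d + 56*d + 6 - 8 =c^2 + c + d^2*(20*c - 20) + d*(-5*c^2 - 9*c + 14) - 2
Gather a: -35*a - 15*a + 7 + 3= 10 - 50*a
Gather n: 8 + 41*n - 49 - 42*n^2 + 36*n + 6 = -42*n^2 + 77*n - 35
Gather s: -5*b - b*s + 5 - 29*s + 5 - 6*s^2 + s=-5*b - 6*s^2 + s*(-b - 28) + 10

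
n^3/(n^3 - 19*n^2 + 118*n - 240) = n^3/(n^3 - 19*n^2 + 118*n - 240)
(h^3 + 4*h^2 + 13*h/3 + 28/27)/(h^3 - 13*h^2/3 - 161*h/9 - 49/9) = (h + 4/3)/(h - 7)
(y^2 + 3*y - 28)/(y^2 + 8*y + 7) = (y - 4)/(y + 1)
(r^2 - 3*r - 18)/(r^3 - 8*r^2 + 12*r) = (r + 3)/(r*(r - 2))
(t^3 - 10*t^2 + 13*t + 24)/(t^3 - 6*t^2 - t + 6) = (t^2 - 11*t + 24)/(t^2 - 7*t + 6)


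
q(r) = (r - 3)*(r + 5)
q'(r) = 2*r + 2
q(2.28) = -5.24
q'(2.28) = 6.56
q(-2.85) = -12.58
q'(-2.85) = -3.70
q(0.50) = -13.75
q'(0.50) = 3.00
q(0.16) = -14.65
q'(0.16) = 2.32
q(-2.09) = -14.81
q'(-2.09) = -2.18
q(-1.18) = -15.97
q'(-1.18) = -0.36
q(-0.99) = -16.00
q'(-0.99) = 0.02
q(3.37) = 3.10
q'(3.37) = 8.74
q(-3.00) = -12.00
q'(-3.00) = -4.00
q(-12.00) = 105.00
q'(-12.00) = -22.00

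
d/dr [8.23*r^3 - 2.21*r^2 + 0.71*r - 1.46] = 24.69*r^2 - 4.42*r + 0.71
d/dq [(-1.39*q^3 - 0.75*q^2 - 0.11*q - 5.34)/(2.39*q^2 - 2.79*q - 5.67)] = (-3.3221*q^4 + 7.7562*q^3 + 25.9993*q^2 + 34.0302*q - 14.2749)/(5.7121*q^4 - 13.3362*q^3 - 19.3185*q^2 + 31.6386*q + 32.1489)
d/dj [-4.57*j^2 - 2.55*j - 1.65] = -9.14*j - 2.55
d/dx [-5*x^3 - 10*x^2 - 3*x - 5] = -15*x^2 - 20*x - 3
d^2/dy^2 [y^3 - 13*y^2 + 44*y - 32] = 6*y - 26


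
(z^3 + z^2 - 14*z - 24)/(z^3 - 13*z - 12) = (z + 2)/(z + 1)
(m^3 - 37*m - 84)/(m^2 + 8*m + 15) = (m^2 - 3*m - 28)/(m + 5)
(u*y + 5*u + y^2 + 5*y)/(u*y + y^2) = (y + 5)/y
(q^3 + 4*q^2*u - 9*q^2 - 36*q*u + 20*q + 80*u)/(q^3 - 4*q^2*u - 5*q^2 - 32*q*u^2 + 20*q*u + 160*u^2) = (q - 4)/(q - 8*u)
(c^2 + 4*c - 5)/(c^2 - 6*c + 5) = (c + 5)/(c - 5)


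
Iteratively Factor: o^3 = (o)*(o^2) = o^2*(o)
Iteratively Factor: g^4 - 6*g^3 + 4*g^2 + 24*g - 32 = (g - 2)*(g^3 - 4*g^2 - 4*g + 16) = (g - 4)*(g - 2)*(g^2 - 4) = (g - 4)*(g - 2)^2*(g + 2)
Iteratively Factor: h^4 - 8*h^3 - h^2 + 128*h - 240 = (h - 4)*(h^3 - 4*h^2 - 17*h + 60) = (h - 4)*(h - 3)*(h^2 - h - 20) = (h - 5)*(h - 4)*(h - 3)*(h + 4)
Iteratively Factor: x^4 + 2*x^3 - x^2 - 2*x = (x)*(x^3 + 2*x^2 - x - 2) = x*(x - 1)*(x^2 + 3*x + 2) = x*(x - 1)*(x + 2)*(x + 1)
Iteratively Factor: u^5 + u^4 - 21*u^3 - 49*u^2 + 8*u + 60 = (u + 2)*(u^4 - u^3 - 19*u^2 - 11*u + 30) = (u - 1)*(u + 2)*(u^3 - 19*u - 30) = (u - 1)*(u + 2)*(u + 3)*(u^2 - 3*u - 10) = (u - 1)*(u + 2)^2*(u + 3)*(u - 5)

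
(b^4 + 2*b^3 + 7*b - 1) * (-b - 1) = -b^5 - 3*b^4 - 2*b^3 - 7*b^2 - 6*b + 1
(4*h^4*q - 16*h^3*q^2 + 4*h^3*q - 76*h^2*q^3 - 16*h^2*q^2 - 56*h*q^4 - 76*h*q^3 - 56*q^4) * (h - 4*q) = 4*h^5*q - 32*h^4*q^2 + 4*h^4*q - 12*h^3*q^3 - 32*h^3*q^2 + 248*h^2*q^4 - 12*h^2*q^3 + 224*h*q^5 + 248*h*q^4 + 224*q^5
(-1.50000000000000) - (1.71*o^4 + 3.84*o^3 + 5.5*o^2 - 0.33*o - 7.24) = -1.71*o^4 - 3.84*o^3 - 5.5*o^2 + 0.33*o + 5.74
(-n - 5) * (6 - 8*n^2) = 8*n^3 + 40*n^2 - 6*n - 30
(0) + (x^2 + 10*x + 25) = x^2 + 10*x + 25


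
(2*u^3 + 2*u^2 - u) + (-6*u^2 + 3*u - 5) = 2*u^3 - 4*u^2 + 2*u - 5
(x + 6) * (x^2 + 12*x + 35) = x^3 + 18*x^2 + 107*x + 210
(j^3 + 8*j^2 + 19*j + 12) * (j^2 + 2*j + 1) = j^5 + 10*j^4 + 36*j^3 + 58*j^2 + 43*j + 12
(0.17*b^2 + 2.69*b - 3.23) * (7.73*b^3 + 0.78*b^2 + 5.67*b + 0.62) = 1.3141*b^5 + 20.9263*b^4 - 21.9058*b^3 + 12.8383*b^2 - 16.6463*b - 2.0026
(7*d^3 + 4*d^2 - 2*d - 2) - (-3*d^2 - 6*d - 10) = 7*d^3 + 7*d^2 + 4*d + 8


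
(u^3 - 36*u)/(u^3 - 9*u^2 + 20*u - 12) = u*(u + 6)/(u^2 - 3*u + 2)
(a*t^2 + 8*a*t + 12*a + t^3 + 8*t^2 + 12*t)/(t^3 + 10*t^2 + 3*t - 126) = (a*t + 2*a + t^2 + 2*t)/(t^2 + 4*t - 21)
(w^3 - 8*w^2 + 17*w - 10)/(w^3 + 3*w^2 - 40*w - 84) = (w^3 - 8*w^2 + 17*w - 10)/(w^3 + 3*w^2 - 40*w - 84)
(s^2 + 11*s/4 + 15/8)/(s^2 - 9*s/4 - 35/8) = (2*s + 3)/(2*s - 7)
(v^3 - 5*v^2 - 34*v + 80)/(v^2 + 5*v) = v - 10 + 16/v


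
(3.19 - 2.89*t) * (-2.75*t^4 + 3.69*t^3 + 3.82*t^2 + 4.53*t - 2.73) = 7.9475*t^5 - 19.4366*t^4 + 0.731299999999999*t^3 - 0.905900000000003*t^2 + 22.3404*t - 8.7087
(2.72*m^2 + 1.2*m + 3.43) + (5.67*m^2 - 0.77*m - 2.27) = 8.39*m^2 + 0.43*m + 1.16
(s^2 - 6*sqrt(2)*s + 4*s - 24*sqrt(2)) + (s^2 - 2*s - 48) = 2*s^2 - 6*sqrt(2)*s + 2*s - 48 - 24*sqrt(2)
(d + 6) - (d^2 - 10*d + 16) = -d^2 + 11*d - 10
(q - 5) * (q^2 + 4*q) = q^3 - q^2 - 20*q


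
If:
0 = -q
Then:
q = 0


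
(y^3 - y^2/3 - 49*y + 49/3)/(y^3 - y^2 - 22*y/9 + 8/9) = 3*(y^2 - 49)/(3*y^2 - 2*y - 8)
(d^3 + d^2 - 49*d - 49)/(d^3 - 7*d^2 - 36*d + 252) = (d^2 + 8*d + 7)/(d^2 - 36)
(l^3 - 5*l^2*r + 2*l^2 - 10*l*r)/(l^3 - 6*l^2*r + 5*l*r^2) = (-l - 2)/(-l + r)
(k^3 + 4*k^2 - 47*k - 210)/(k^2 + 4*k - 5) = (k^2 - k - 42)/(k - 1)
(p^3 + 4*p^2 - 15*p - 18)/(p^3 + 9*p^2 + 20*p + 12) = (p - 3)/(p + 2)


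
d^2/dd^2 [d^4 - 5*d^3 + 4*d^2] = 12*d^2 - 30*d + 8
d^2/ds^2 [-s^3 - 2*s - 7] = -6*s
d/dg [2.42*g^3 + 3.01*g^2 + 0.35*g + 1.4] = 7.26*g^2 + 6.02*g + 0.35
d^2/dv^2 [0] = 0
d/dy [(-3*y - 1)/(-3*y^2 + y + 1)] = (9*y^2 - 3*y - (3*y + 1)*(6*y - 1) - 3)/(-3*y^2 + y + 1)^2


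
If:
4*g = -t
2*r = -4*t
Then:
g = -t/4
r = -2*t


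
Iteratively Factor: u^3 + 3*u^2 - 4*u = (u)*(u^2 + 3*u - 4) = u*(u - 1)*(u + 4)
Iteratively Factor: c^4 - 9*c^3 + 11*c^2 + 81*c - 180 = (c - 4)*(c^3 - 5*c^2 - 9*c + 45) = (c - 4)*(c + 3)*(c^2 - 8*c + 15) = (c - 4)*(c - 3)*(c + 3)*(c - 5)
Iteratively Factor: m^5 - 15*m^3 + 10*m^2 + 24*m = (m + 1)*(m^4 - m^3 - 14*m^2 + 24*m) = (m - 3)*(m + 1)*(m^3 + 2*m^2 - 8*m) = (m - 3)*(m + 1)*(m + 4)*(m^2 - 2*m) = (m - 3)*(m - 2)*(m + 1)*(m + 4)*(m)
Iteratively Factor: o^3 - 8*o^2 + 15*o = (o - 5)*(o^2 - 3*o) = o*(o - 5)*(o - 3)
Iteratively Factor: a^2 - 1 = (a + 1)*(a - 1)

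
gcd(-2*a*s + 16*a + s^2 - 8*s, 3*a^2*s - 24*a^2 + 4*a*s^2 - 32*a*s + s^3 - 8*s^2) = s - 8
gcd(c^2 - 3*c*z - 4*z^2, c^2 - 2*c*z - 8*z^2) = -c + 4*z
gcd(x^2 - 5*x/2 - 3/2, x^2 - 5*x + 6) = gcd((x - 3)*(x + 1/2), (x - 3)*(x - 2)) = x - 3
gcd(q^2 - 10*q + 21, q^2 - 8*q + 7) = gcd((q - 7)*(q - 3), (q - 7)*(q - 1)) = q - 7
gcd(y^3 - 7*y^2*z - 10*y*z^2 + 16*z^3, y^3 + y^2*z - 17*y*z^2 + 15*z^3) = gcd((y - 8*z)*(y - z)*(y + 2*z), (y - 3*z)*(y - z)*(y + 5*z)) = y - z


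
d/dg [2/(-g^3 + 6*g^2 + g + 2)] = 2*(3*g^2 - 12*g - 1)/(-g^3 + 6*g^2 + g + 2)^2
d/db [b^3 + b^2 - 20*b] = 3*b^2 + 2*b - 20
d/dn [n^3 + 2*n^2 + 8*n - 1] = 3*n^2 + 4*n + 8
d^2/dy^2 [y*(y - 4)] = 2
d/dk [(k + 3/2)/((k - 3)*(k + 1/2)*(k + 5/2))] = 2*(-16*k^3 - 36*k^2 + 63)/(16*k^6 - 248*k^4 - 120*k^3 + 961*k^2 + 930*k + 225)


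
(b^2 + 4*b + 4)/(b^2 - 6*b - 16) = (b + 2)/(b - 8)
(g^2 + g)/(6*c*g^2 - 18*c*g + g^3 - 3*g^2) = (g + 1)/(6*c*g - 18*c + g^2 - 3*g)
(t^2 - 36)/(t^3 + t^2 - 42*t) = (t + 6)/(t*(t + 7))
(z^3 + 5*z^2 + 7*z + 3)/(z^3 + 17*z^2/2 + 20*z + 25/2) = 2*(z^2 + 4*z + 3)/(2*z^2 + 15*z + 25)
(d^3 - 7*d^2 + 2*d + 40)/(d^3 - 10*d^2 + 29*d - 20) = (d + 2)/(d - 1)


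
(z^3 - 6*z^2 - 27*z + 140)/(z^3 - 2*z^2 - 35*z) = (z - 4)/z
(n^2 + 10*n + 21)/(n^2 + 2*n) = (n^2 + 10*n + 21)/(n*(n + 2))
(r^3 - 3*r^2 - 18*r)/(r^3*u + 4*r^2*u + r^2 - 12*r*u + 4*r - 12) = r*(r^2 - 3*r - 18)/(r^3*u + 4*r^2*u + r^2 - 12*r*u + 4*r - 12)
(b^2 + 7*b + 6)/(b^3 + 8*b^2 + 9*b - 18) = (b + 1)/(b^2 + 2*b - 3)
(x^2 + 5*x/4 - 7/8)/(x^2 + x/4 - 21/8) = (2*x - 1)/(2*x - 3)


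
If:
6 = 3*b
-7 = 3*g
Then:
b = 2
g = -7/3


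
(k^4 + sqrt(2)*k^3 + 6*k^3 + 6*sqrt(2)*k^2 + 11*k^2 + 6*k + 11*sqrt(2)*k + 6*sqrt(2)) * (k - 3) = k^5 + sqrt(2)*k^4 + 3*k^4 - 7*k^3 + 3*sqrt(2)*k^3 - 27*k^2 - 7*sqrt(2)*k^2 - 27*sqrt(2)*k - 18*k - 18*sqrt(2)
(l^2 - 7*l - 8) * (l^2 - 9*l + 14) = l^4 - 16*l^3 + 69*l^2 - 26*l - 112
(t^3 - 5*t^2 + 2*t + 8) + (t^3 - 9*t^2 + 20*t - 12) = 2*t^3 - 14*t^2 + 22*t - 4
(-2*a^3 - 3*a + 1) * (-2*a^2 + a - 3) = 4*a^5 - 2*a^4 + 12*a^3 - 5*a^2 + 10*a - 3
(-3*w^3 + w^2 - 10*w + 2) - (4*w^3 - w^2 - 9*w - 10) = -7*w^3 + 2*w^2 - w + 12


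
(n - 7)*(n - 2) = n^2 - 9*n + 14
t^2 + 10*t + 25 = (t + 5)^2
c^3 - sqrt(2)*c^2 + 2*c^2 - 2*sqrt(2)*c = c*(c + 2)*(c - sqrt(2))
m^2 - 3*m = m*(m - 3)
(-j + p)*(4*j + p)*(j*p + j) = -4*j^3*p - 4*j^3 + 3*j^2*p^2 + 3*j^2*p + j*p^3 + j*p^2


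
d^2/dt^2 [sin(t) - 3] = -sin(t)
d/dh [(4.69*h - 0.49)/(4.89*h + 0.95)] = (33.504324*h + 6.50902)/(4.89*h + 0.95)^3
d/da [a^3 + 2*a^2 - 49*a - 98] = 3*a^2 + 4*a - 49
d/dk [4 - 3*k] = -3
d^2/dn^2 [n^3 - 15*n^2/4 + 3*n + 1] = 6*n - 15/2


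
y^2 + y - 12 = (y - 3)*(y + 4)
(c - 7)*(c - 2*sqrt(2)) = c^2 - 7*c - 2*sqrt(2)*c + 14*sqrt(2)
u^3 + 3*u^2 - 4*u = u*(u - 1)*(u + 4)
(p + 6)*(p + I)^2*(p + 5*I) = p^4 + 6*p^3 + 7*I*p^3 - 11*p^2 + 42*I*p^2 - 66*p - 5*I*p - 30*I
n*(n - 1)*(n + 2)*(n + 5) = n^4 + 6*n^3 + 3*n^2 - 10*n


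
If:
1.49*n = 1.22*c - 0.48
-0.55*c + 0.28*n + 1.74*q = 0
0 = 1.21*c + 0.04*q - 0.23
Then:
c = 0.19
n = -0.17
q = 0.09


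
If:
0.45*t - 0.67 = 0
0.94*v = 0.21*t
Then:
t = 1.49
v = 0.33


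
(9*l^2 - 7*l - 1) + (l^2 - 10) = 10*l^2 - 7*l - 11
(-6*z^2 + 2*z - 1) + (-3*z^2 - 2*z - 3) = -9*z^2 - 4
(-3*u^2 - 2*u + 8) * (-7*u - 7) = 21*u^3 + 35*u^2 - 42*u - 56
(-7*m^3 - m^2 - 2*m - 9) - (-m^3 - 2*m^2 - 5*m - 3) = -6*m^3 + m^2 + 3*m - 6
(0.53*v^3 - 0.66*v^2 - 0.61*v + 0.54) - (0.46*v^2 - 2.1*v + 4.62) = 0.53*v^3 - 1.12*v^2 + 1.49*v - 4.08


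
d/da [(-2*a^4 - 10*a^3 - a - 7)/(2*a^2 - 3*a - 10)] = (-8*a^5 - 2*a^4 + 140*a^3 + 302*a^2 + 28*a - 11)/(4*a^4 - 12*a^3 - 31*a^2 + 60*a + 100)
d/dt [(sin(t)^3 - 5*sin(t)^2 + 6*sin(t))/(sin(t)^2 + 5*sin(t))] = (sin(t)^2 + 10*sin(t) - 31)*cos(t)/(sin(t) + 5)^2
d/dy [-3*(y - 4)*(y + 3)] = 3 - 6*y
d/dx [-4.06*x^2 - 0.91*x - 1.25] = -8.12*x - 0.91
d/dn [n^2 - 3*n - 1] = 2*n - 3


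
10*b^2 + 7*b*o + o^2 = (2*b + o)*(5*b + o)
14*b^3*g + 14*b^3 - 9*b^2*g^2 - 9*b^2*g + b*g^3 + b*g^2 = (-7*b + g)*(-2*b + g)*(b*g + b)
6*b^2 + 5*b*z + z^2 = (2*b + z)*(3*b + z)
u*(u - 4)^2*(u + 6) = u^4 - 2*u^3 - 32*u^2 + 96*u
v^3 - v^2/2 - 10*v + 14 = (v - 2)^2*(v + 7/2)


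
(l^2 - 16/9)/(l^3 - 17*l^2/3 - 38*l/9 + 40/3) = (3*l + 4)/(3*l^2 - 13*l - 30)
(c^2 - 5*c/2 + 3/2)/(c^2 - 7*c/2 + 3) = (c - 1)/(c - 2)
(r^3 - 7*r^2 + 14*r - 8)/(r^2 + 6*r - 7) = (r^2 - 6*r + 8)/(r + 7)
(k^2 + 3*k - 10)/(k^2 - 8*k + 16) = (k^2 + 3*k - 10)/(k^2 - 8*k + 16)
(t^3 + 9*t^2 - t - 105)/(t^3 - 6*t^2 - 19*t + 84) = (t^2 + 12*t + 35)/(t^2 - 3*t - 28)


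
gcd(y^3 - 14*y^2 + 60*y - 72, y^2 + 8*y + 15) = 1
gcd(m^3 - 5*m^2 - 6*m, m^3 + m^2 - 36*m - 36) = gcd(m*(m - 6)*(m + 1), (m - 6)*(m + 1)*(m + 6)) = m^2 - 5*m - 6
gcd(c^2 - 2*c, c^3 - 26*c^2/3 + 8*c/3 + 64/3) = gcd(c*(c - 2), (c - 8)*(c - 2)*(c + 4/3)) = c - 2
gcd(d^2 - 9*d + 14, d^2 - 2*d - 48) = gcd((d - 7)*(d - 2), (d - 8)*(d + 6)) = 1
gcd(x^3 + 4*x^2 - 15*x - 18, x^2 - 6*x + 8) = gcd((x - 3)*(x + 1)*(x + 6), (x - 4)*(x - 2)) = 1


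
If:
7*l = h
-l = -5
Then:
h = 35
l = 5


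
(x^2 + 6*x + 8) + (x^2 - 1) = 2*x^2 + 6*x + 7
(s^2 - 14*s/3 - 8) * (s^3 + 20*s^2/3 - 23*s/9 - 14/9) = s^5 + 2*s^4 - 125*s^3/3 - 1160*s^2/27 + 748*s/27 + 112/9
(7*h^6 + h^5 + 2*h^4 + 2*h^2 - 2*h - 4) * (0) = 0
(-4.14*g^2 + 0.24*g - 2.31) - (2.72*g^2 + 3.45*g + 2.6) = -6.86*g^2 - 3.21*g - 4.91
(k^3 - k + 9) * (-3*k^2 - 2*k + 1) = -3*k^5 - 2*k^4 + 4*k^3 - 25*k^2 - 19*k + 9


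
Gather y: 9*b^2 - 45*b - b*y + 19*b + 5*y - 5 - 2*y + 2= 9*b^2 - 26*b + y*(3 - b) - 3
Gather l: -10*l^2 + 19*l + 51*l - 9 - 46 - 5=-10*l^2 + 70*l - 60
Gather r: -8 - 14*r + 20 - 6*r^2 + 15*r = -6*r^2 + r + 12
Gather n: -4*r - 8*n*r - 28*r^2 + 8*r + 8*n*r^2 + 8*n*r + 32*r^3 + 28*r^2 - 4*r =8*n*r^2 + 32*r^3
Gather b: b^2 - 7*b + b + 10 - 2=b^2 - 6*b + 8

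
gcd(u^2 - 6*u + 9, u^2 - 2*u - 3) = u - 3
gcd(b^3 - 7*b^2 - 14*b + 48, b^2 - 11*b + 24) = b - 8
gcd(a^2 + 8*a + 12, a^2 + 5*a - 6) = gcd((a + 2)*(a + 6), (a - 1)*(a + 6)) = a + 6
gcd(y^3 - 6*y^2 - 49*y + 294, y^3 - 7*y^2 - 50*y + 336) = y^2 + y - 42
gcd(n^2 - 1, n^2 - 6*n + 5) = n - 1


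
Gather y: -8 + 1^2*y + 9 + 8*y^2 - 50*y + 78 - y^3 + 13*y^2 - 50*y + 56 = -y^3 + 21*y^2 - 99*y + 135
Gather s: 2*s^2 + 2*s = 2*s^2 + 2*s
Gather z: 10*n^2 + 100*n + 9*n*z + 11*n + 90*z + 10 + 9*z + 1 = 10*n^2 + 111*n + z*(9*n + 99) + 11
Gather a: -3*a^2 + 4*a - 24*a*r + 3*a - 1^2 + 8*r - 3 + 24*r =-3*a^2 + a*(7 - 24*r) + 32*r - 4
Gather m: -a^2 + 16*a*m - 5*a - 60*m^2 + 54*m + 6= -a^2 - 5*a - 60*m^2 + m*(16*a + 54) + 6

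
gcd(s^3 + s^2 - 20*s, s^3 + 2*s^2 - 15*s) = s^2 + 5*s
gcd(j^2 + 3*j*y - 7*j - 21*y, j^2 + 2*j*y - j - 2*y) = 1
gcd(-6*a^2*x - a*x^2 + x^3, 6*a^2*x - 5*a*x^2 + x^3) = -3*a*x + x^2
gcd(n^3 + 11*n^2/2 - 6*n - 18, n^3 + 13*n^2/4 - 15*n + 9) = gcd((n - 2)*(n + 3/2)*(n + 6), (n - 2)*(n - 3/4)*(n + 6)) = n^2 + 4*n - 12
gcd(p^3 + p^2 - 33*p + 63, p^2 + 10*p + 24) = 1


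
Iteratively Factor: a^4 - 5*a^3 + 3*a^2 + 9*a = (a)*(a^3 - 5*a^2 + 3*a + 9) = a*(a + 1)*(a^2 - 6*a + 9) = a*(a - 3)*(a + 1)*(a - 3)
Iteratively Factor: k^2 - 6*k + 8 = (k - 2)*(k - 4)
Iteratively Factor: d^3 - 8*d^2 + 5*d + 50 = (d - 5)*(d^2 - 3*d - 10) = (d - 5)^2*(d + 2)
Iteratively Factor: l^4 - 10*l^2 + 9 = (l + 1)*(l^3 - l^2 - 9*l + 9) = (l + 1)*(l + 3)*(l^2 - 4*l + 3) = (l - 3)*(l + 1)*(l + 3)*(l - 1)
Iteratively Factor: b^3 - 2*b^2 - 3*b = (b - 3)*(b^2 + b) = b*(b - 3)*(b + 1)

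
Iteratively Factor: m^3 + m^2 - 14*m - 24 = (m + 3)*(m^2 - 2*m - 8) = (m + 2)*(m + 3)*(m - 4)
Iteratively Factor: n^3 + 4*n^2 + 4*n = (n + 2)*(n^2 + 2*n) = n*(n + 2)*(n + 2)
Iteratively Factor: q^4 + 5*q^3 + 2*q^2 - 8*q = (q + 2)*(q^3 + 3*q^2 - 4*q) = (q - 1)*(q + 2)*(q^2 + 4*q) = q*(q - 1)*(q + 2)*(q + 4)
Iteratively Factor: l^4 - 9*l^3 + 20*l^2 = (l - 5)*(l^3 - 4*l^2) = l*(l - 5)*(l^2 - 4*l) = l*(l - 5)*(l - 4)*(l)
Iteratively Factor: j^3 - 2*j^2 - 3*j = (j)*(j^2 - 2*j - 3) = j*(j + 1)*(j - 3)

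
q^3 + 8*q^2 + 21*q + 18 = (q + 2)*(q + 3)^2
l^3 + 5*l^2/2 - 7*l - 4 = (l - 2)*(l + 1/2)*(l + 4)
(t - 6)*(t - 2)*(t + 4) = t^3 - 4*t^2 - 20*t + 48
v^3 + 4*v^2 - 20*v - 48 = (v - 4)*(v + 2)*(v + 6)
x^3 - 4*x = x*(x - 2)*(x + 2)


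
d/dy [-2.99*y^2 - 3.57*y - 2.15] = -5.98*y - 3.57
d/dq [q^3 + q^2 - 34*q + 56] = 3*q^2 + 2*q - 34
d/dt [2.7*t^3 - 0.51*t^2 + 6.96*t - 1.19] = 8.1*t^2 - 1.02*t + 6.96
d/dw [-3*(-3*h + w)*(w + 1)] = 9*h - 6*w - 3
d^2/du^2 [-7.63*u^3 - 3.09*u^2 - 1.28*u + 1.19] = -45.78*u - 6.18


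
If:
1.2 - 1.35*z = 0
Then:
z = 0.89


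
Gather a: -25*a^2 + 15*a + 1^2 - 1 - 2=-25*a^2 + 15*a - 2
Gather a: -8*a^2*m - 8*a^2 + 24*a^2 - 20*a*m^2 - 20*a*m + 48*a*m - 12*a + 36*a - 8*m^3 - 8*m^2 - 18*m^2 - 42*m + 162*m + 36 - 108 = a^2*(16 - 8*m) + a*(-20*m^2 + 28*m + 24) - 8*m^3 - 26*m^2 + 120*m - 72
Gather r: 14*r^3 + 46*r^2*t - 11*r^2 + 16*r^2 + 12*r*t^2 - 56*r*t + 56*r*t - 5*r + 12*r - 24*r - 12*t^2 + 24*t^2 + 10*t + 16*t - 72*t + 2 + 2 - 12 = 14*r^3 + r^2*(46*t + 5) + r*(12*t^2 - 17) + 12*t^2 - 46*t - 8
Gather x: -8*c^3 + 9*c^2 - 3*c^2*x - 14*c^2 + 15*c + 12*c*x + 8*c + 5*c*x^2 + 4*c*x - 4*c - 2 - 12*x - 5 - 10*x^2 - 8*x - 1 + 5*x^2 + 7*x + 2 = -8*c^3 - 5*c^2 + 19*c + x^2*(5*c - 5) + x*(-3*c^2 + 16*c - 13) - 6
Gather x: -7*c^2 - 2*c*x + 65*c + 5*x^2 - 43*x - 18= -7*c^2 + 65*c + 5*x^2 + x*(-2*c - 43) - 18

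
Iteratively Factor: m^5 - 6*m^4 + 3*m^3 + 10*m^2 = (m + 1)*(m^4 - 7*m^3 + 10*m^2) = m*(m + 1)*(m^3 - 7*m^2 + 10*m) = m^2*(m + 1)*(m^2 - 7*m + 10) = m^2*(m - 2)*(m + 1)*(m - 5)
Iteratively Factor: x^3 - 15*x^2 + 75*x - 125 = (x - 5)*(x^2 - 10*x + 25) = (x - 5)^2*(x - 5)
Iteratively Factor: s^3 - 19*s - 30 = (s - 5)*(s^2 + 5*s + 6) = (s - 5)*(s + 3)*(s + 2)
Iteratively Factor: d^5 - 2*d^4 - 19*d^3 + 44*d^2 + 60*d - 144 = (d - 2)*(d^4 - 19*d^2 + 6*d + 72) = (d - 2)*(d + 4)*(d^3 - 4*d^2 - 3*d + 18) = (d - 2)*(d + 2)*(d + 4)*(d^2 - 6*d + 9) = (d - 3)*(d - 2)*(d + 2)*(d + 4)*(d - 3)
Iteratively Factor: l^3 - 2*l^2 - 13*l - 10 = (l - 5)*(l^2 + 3*l + 2) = (l - 5)*(l + 1)*(l + 2)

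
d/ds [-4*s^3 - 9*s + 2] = -12*s^2 - 9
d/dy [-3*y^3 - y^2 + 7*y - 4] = -9*y^2 - 2*y + 7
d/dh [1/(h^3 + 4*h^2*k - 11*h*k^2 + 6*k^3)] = (-3*h^2 - 8*h*k + 11*k^2)/(h^3 + 4*h^2*k - 11*h*k^2 + 6*k^3)^2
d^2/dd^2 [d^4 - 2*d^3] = 12*d*(d - 1)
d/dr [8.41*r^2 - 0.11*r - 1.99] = 16.82*r - 0.11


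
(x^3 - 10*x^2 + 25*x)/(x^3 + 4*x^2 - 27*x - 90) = x*(x - 5)/(x^2 + 9*x + 18)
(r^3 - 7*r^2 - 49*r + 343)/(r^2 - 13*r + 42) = (r^2 - 49)/(r - 6)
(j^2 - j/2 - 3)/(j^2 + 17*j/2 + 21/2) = (j - 2)/(j + 7)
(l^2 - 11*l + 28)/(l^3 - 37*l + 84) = (l - 7)/(l^2 + 4*l - 21)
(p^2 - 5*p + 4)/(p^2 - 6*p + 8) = (p - 1)/(p - 2)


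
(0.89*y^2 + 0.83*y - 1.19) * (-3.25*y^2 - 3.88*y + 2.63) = -2.8925*y^4 - 6.1507*y^3 + 2.9878*y^2 + 6.8001*y - 3.1297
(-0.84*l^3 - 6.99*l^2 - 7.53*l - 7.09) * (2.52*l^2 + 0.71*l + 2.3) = -2.1168*l^5 - 18.2112*l^4 - 25.8705*l^3 - 39.2901*l^2 - 22.3529*l - 16.307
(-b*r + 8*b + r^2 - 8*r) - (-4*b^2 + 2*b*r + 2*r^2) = 4*b^2 - 3*b*r + 8*b - r^2 - 8*r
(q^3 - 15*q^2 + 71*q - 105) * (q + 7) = q^4 - 8*q^3 - 34*q^2 + 392*q - 735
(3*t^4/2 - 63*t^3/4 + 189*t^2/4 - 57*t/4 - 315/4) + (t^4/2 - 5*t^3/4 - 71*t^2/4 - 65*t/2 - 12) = 2*t^4 - 17*t^3 + 59*t^2/2 - 187*t/4 - 363/4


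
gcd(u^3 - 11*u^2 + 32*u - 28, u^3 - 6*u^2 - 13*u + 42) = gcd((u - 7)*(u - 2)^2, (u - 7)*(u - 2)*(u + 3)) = u^2 - 9*u + 14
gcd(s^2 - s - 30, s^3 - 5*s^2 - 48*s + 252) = s - 6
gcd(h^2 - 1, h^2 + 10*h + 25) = 1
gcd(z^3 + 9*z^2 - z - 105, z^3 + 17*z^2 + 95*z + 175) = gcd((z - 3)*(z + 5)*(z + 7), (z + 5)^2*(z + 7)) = z^2 + 12*z + 35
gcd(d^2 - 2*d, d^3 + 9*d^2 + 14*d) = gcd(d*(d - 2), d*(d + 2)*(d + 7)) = d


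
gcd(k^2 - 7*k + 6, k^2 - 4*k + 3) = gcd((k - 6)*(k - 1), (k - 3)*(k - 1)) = k - 1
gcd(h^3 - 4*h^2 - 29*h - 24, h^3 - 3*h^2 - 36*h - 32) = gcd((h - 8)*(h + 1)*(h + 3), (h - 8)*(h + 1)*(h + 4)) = h^2 - 7*h - 8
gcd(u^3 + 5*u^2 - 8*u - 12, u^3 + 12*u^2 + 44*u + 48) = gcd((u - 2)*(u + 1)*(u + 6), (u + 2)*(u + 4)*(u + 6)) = u + 6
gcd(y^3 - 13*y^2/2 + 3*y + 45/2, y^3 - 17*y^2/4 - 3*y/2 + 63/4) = y - 3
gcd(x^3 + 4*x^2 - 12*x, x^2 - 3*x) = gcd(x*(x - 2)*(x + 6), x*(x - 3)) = x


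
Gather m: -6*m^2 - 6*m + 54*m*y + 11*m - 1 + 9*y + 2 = -6*m^2 + m*(54*y + 5) + 9*y + 1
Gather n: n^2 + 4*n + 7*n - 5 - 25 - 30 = n^2 + 11*n - 60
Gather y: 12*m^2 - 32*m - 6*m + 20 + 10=12*m^2 - 38*m + 30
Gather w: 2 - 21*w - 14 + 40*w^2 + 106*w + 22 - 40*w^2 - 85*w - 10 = 0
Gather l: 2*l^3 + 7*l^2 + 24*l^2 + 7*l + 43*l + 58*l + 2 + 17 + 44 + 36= 2*l^3 + 31*l^2 + 108*l + 99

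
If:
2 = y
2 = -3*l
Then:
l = -2/3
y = 2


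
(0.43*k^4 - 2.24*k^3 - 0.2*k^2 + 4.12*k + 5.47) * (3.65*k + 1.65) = 1.5695*k^5 - 7.4665*k^4 - 4.426*k^3 + 14.708*k^2 + 26.7635*k + 9.0255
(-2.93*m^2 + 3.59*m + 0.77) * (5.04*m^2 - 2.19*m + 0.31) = -14.7672*m^4 + 24.5103*m^3 - 4.8896*m^2 - 0.5734*m + 0.2387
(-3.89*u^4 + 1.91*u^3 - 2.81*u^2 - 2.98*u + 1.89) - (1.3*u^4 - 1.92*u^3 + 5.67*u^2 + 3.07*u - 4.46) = -5.19*u^4 + 3.83*u^3 - 8.48*u^2 - 6.05*u + 6.35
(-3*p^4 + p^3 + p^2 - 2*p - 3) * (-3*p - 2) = 9*p^5 + 3*p^4 - 5*p^3 + 4*p^2 + 13*p + 6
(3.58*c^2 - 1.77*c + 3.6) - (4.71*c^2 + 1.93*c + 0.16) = -1.13*c^2 - 3.7*c + 3.44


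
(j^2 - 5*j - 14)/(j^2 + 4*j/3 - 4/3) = 3*(j - 7)/(3*j - 2)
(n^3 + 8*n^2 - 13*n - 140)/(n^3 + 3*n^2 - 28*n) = (n + 5)/n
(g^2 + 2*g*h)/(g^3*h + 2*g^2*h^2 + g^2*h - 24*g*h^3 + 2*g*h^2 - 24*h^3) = g*(g + 2*h)/(h*(g^3 + 2*g^2*h + g^2 - 24*g*h^2 + 2*g*h - 24*h^2))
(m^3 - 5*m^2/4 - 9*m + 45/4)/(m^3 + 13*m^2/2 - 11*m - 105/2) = (4*m^2 + 7*m - 15)/(2*(2*m^2 + 19*m + 35))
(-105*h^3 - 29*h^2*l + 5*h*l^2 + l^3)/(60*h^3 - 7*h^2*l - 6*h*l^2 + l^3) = (-7*h - l)/(4*h - l)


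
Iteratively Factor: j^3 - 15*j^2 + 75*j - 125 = (j - 5)*(j^2 - 10*j + 25) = (j - 5)^2*(j - 5)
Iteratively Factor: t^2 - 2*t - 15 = (t + 3)*(t - 5)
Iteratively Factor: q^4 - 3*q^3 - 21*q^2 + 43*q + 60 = (q + 4)*(q^3 - 7*q^2 + 7*q + 15) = (q - 5)*(q + 4)*(q^2 - 2*q - 3) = (q - 5)*(q + 1)*(q + 4)*(q - 3)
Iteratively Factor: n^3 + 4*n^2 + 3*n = (n + 1)*(n^2 + 3*n) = (n + 1)*(n + 3)*(n)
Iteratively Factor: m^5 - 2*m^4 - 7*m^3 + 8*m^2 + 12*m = (m - 3)*(m^4 + m^3 - 4*m^2 - 4*m) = m*(m - 3)*(m^3 + m^2 - 4*m - 4) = m*(m - 3)*(m + 1)*(m^2 - 4) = m*(m - 3)*(m + 1)*(m + 2)*(m - 2)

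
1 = 1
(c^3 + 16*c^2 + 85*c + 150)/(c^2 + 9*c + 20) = (c^2 + 11*c + 30)/(c + 4)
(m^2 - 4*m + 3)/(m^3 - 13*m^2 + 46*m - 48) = (m - 1)/(m^2 - 10*m + 16)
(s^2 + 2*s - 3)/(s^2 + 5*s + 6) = (s - 1)/(s + 2)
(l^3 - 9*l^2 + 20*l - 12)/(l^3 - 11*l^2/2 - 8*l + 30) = 2*(l - 1)/(2*l + 5)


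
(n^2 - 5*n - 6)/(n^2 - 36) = (n + 1)/(n + 6)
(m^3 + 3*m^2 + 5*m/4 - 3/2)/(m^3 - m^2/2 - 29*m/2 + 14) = (4*m^3 + 12*m^2 + 5*m - 6)/(2*(2*m^3 - m^2 - 29*m + 28))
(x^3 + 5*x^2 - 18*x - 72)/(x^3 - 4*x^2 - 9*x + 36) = (x + 6)/(x - 3)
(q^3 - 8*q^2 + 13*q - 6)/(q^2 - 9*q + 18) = (q^2 - 2*q + 1)/(q - 3)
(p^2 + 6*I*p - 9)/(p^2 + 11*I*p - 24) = (p + 3*I)/(p + 8*I)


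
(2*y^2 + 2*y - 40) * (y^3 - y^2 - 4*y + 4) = 2*y^5 - 50*y^3 + 40*y^2 + 168*y - 160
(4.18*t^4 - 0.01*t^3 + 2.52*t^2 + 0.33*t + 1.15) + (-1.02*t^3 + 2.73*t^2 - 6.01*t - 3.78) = 4.18*t^4 - 1.03*t^3 + 5.25*t^2 - 5.68*t - 2.63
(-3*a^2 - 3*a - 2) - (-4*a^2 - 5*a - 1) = a^2 + 2*a - 1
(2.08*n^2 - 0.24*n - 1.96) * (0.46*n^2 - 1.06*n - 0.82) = 0.9568*n^4 - 2.3152*n^3 - 2.3528*n^2 + 2.2744*n + 1.6072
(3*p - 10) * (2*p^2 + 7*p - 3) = 6*p^3 + p^2 - 79*p + 30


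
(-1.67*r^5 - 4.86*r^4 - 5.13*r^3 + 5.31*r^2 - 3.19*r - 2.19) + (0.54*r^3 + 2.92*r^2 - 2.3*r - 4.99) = -1.67*r^5 - 4.86*r^4 - 4.59*r^3 + 8.23*r^2 - 5.49*r - 7.18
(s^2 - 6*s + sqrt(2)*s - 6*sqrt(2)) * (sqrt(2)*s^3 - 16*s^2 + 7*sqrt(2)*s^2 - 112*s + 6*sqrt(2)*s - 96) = sqrt(2)*s^5 - 14*s^4 + sqrt(2)*s^4 - 52*sqrt(2)*s^3 - 14*s^3 - 52*sqrt(2)*s^2 + 504*s^2 + 504*s + 576*sqrt(2)*s + 576*sqrt(2)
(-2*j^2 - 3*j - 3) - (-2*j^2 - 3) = -3*j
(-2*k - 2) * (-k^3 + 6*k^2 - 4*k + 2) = 2*k^4 - 10*k^3 - 4*k^2 + 4*k - 4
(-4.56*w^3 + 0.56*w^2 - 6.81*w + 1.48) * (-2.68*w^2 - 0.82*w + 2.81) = 12.2208*w^5 + 2.2384*w^4 + 4.978*w^3 + 3.1914*w^2 - 20.3497*w + 4.1588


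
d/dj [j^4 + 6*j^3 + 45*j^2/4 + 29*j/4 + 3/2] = 4*j^3 + 18*j^2 + 45*j/2 + 29/4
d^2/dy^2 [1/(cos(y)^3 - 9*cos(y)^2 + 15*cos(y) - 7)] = 9*(-sin(y)^4 + 21*sin(y)^2 - 73*cos(y)/4 + 9*cos(3*y)/4 + 16)/((cos(y) - 7)^3*(cos(y) - 1)^4)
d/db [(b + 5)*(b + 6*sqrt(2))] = 2*b + 5 + 6*sqrt(2)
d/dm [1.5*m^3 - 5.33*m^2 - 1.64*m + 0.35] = 4.5*m^2 - 10.66*m - 1.64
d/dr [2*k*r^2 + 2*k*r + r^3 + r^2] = 4*k*r + 2*k + 3*r^2 + 2*r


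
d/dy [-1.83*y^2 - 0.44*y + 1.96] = -3.66*y - 0.44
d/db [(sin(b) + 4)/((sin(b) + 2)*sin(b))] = (-8*sin(b) + cos(b)^2 - 9)*cos(b)/((sin(b) + 2)^2*sin(b)^2)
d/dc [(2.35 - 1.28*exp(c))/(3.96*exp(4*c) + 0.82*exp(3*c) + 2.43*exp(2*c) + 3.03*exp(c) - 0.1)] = (15.2064*exp(4*c) - 35.1248*exp(3*c) - 2.6706*exp(2*c) - 11.421*exp(c) - 6.9925)*exp(c)/(15.6816*exp(8*c) + 6.4944*exp(7*c) + 19.918*exp(6*c) + 27.9828*exp(5*c) + 10.0821*exp(4*c) + 14.5618*exp(3*c) + 8.6949*exp(2*c) - 0.606*exp(c) + 0.01)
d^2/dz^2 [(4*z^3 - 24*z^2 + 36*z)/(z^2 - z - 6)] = 80/(z^3 + 6*z^2 + 12*z + 8)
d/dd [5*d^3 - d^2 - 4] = d*(15*d - 2)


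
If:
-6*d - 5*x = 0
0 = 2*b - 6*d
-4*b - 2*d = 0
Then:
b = 0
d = 0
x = 0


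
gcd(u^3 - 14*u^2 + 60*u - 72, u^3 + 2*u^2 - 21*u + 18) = 1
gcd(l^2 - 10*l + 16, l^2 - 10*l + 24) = 1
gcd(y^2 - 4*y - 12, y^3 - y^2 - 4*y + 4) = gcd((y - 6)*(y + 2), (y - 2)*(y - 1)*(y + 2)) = y + 2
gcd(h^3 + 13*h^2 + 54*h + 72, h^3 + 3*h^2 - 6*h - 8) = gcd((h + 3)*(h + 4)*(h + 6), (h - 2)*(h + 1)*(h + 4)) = h + 4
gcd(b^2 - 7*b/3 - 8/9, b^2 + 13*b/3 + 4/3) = b + 1/3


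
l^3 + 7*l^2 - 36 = (l - 2)*(l + 3)*(l + 6)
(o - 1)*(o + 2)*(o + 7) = o^3 + 8*o^2 + 5*o - 14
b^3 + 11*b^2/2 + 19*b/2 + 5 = (b + 1)*(b + 2)*(b + 5/2)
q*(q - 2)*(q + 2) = q^3 - 4*q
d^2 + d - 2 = (d - 1)*(d + 2)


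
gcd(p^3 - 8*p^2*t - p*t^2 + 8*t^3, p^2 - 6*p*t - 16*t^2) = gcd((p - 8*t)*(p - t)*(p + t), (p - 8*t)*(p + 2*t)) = p - 8*t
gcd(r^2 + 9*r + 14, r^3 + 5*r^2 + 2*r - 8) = r + 2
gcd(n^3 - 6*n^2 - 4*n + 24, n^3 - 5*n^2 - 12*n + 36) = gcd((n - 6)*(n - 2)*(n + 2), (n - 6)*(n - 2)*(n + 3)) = n^2 - 8*n + 12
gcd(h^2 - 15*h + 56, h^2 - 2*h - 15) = 1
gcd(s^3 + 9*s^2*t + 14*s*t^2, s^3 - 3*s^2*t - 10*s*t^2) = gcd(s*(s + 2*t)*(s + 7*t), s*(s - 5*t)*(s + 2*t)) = s^2 + 2*s*t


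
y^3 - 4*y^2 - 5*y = y*(y - 5)*(y + 1)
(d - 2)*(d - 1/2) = d^2 - 5*d/2 + 1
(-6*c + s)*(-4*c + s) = 24*c^2 - 10*c*s + s^2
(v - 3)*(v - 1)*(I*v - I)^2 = -v^4 + 6*v^3 - 12*v^2 + 10*v - 3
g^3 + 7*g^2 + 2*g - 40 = (g - 2)*(g + 4)*(g + 5)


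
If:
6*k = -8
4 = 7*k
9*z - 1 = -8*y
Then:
No Solution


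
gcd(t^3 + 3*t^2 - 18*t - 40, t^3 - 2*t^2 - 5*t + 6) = t + 2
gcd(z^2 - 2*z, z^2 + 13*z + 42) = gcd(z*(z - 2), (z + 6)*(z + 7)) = 1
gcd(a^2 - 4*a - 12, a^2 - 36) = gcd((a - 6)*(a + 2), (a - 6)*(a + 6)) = a - 6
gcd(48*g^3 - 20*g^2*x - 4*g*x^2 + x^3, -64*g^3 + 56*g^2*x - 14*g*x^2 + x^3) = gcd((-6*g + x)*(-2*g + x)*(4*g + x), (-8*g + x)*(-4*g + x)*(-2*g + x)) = -2*g + x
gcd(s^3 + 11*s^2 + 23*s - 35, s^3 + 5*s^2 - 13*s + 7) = s^2 + 6*s - 7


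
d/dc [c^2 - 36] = 2*c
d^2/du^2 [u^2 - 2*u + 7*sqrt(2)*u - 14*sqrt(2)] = 2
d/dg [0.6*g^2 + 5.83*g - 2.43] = 1.2*g + 5.83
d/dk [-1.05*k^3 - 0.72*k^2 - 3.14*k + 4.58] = -3.15*k^2 - 1.44*k - 3.14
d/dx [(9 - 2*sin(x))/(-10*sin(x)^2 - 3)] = 2*(-10*sin(x)^2 + 90*sin(x) + 3)*cos(x)/(10*sin(x)^2 + 3)^2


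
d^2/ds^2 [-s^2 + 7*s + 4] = -2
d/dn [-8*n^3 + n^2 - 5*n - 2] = -24*n^2 + 2*n - 5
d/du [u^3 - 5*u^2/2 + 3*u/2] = 3*u^2 - 5*u + 3/2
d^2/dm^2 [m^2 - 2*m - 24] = 2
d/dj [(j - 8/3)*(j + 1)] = 2*j - 5/3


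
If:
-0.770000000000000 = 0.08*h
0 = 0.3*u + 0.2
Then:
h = -9.62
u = -0.67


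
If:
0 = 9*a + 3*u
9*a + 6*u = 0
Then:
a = 0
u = 0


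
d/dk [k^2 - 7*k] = 2*k - 7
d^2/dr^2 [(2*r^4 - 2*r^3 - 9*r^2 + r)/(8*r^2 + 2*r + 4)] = 2*(16*r^6 + 12*r^5 + 27*r^4 + 49*r^3 + 126*r^2 - 24*r - 19)/(64*r^6 + 48*r^5 + 108*r^4 + 49*r^3 + 54*r^2 + 12*r + 8)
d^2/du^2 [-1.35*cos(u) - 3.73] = 1.35*cos(u)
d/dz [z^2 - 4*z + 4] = 2*z - 4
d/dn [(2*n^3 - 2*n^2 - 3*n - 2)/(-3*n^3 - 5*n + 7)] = (-6*n^4 - 38*n^3 + 34*n^2 - 28*n - 31)/(9*n^6 + 30*n^4 - 42*n^3 + 25*n^2 - 70*n + 49)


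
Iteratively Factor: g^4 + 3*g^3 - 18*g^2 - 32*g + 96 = (g + 4)*(g^3 - g^2 - 14*g + 24) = (g - 3)*(g + 4)*(g^2 + 2*g - 8) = (g - 3)*(g - 2)*(g + 4)*(g + 4)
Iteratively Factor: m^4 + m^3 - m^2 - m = (m + 1)*(m^3 - m) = (m - 1)*(m + 1)*(m^2 + m) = (m - 1)*(m + 1)^2*(m)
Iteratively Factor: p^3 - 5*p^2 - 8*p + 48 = (p + 3)*(p^2 - 8*p + 16) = (p - 4)*(p + 3)*(p - 4)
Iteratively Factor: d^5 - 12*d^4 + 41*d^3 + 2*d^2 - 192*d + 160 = (d - 4)*(d^4 - 8*d^3 + 9*d^2 + 38*d - 40) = (d - 4)*(d - 1)*(d^3 - 7*d^2 + 2*d + 40) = (d - 4)*(d - 1)*(d + 2)*(d^2 - 9*d + 20) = (d - 5)*(d - 4)*(d - 1)*(d + 2)*(d - 4)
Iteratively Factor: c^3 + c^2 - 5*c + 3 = (c - 1)*(c^2 + 2*c - 3) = (c - 1)*(c + 3)*(c - 1)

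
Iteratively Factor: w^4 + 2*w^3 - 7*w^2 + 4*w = (w + 4)*(w^3 - 2*w^2 + w) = (w - 1)*(w + 4)*(w^2 - w) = (w - 1)^2*(w + 4)*(w)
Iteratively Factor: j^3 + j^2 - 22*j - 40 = (j + 2)*(j^2 - j - 20) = (j + 2)*(j + 4)*(j - 5)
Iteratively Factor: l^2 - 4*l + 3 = (l - 3)*(l - 1)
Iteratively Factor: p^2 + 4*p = (p + 4)*(p)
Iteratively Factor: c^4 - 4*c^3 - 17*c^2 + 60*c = (c - 5)*(c^3 + c^2 - 12*c) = (c - 5)*(c + 4)*(c^2 - 3*c) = (c - 5)*(c - 3)*(c + 4)*(c)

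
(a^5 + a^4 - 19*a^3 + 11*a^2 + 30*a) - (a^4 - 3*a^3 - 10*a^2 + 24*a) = a^5 - 16*a^3 + 21*a^2 + 6*a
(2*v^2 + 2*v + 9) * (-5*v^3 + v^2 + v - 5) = -10*v^5 - 8*v^4 - 41*v^3 + v^2 - v - 45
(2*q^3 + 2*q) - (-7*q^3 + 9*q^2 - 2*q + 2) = 9*q^3 - 9*q^2 + 4*q - 2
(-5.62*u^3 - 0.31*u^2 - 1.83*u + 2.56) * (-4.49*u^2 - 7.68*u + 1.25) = 25.2338*u^5 + 44.5535*u^4 + 3.5725*u^3 + 2.1725*u^2 - 21.9483*u + 3.2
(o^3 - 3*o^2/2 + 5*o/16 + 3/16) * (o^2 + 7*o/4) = o^5 + o^4/4 - 37*o^3/16 + 47*o^2/64 + 21*o/64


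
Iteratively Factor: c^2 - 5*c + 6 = (c - 3)*(c - 2)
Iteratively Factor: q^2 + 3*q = (q + 3)*(q)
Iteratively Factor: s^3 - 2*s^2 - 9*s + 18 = (s - 2)*(s^2 - 9) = (s - 3)*(s - 2)*(s + 3)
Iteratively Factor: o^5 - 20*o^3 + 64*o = (o)*(o^4 - 20*o^2 + 64) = o*(o + 2)*(o^3 - 2*o^2 - 16*o + 32) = o*(o - 2)*(o + 2)*(o^2 - 16) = o*(o - 2)*(o + 2)*(o + 4)*(o - 4)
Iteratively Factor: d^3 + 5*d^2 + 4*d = (d + 1)*(d^2 + 4*d) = (d + 1)*(d + 4)*(d)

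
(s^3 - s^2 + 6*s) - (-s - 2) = s^3 - s^2 + 7*s + 2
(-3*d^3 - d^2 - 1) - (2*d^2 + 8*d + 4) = -3*d^3 - 3*d^2 - 8*d - 5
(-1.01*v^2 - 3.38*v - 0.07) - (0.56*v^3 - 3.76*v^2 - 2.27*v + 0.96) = -0.56*v^3 + 2.75*v^2 - 1.11*v - 1.03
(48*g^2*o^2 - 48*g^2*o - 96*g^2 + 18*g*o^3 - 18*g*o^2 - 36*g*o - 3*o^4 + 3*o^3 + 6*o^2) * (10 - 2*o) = -96*g^2*o^3 + 576*g^2*o^2 - 288*g^2*o - 960*g^2 - 36*g*o^4 + 216*g*o^3 - 108*g*o^2 - 360*g*o + 6*o^5 - 36*o^4 + 18*o^3 + 60*o^2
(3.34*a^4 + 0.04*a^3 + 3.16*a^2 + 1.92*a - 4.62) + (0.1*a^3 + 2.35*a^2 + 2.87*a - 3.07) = 3.34*a^4 + 0.14*a^3 + 5.51*a^2 + 4.79*a - 7.69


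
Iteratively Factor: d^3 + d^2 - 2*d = (d - 1)*(d^2 + 2*d) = d*(d - 1)*(d + 2)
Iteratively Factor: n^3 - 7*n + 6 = (n - 1)*(n^2 + n - 6) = (n - 2)*(n - 1)*(n + 3)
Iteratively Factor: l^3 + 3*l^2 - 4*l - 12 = (l + 3)*(l^2 - 4) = (l + 2)*(l + 3)*(l - 2)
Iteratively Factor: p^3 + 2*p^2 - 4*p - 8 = (p - 2)*(p^2 + 4*p + 4) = (p - 2)*(p + 2)*(p + 2)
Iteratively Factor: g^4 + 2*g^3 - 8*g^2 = (g - 2)*(g^3 + 4*g^2) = (g - 2)*(g + 4)*(g^2) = g*(g - 2)*(g + 4)*(g)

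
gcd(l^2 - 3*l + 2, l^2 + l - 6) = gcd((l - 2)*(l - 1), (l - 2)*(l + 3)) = l - 2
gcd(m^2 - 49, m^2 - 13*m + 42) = m - 7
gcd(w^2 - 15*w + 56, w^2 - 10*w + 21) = w - 7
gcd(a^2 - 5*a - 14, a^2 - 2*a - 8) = a + 2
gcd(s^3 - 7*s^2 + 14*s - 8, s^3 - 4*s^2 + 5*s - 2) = s^2 - 3*s + 2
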